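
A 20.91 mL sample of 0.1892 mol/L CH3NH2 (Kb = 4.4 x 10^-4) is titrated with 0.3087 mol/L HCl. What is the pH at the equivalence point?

n(CH3NH2) = 0.1892 x 0.02091 = 0.003956 mol; V(HCl) at equivalence = 0.003956/0.3087 = 0.01282 L.
At equivalence the base is fully converted to CH3NH3+; total volume = 0.03373 L, so [CH3NH3+] = 0.003956/0.03373 = 0.1173 M.
Ka(CH3NH3+) = Kw/Kb = 1.0e-14 / 4.4 x 10^-4 = 2.27e-11.
[H^+] = sqrt(Ka x [CH3NH3+]) = sqrt(2.27e-11 x 0.1173) = 1.63e-6 M.
pH = -log(1.63e-6) = 5.79.

5.79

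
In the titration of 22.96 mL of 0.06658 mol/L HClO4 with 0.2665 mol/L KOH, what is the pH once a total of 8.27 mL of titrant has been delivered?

12.33

n(acid) = 0.06658 x 0.02296 = 0.001529 mol; n(KOH) added = 0.2665 x 0.008270 = 0.002204 mol.
Base is in excess by 0.002204 - 0.001529 = 0.0006753 mol in a total volume of 0.03123 L.
[OH^-] = 0.0006753/0.03123 = 0.02162 M, so pOH = 1.67 and pH = 14.00 - 1.67 = 12.33.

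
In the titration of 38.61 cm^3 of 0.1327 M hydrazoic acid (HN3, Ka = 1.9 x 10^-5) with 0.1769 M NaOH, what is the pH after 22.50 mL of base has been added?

Initial n(HN3) = 0.1327 x 0.03861 = 0.005124 mol.
n(NaOH) added = 0.1769 x 0.02250 = 0.003980 mol, converting that many moles of HN3 to N3-.
Remaining n(HN3) = 0.001143 mol; n(N3-) = 0.003980 mol.
By Henderson-Hasselbalch, pH = pKa + log([A^-]/[HA]) = 4.72 + log(0.003980/0.001143) = 4.72 + (+0.54) = 5.26.

5.26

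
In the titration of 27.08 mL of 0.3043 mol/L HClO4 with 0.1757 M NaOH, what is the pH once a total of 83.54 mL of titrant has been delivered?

12.76

n(acid) = 0.3043 x 0.02708 = 0.008240 mol; n(NaOH) added = 0.1757 x 0.08354 = 0.01468 mol.
Base is in excess by 0.01468 - 0.008240 = 0.006438 mol in a total volume of 0.1106 L.
[OH^-] = 0.006438/0.1106 = 0.05820 M, so pOH = 1.24 and pH = 14.00 - 1.24 = 12.76.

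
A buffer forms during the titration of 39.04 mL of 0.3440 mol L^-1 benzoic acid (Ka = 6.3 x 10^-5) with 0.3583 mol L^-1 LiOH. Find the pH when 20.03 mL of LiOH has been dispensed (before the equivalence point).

Initial n(C6H5COOH) = 0.3440 x 0.03904 = 0.01343 mol.
n(LiOH) added = 0.3583 x 0.02003 = 0.007177 mol, converting that many moles of C6H5COOH to C6H5COO-.
Remaining n(C6H5COOH) = 0.006253 mol; n(C6H5COO-) = 0.007177 mol.
By Henderson-Hasselbalch, pH = pKa + log([A^-]/[HA]) = 4.20 + log(0.007177/0.006253) = 4.20 + (+0.06) = 4.26.

4.26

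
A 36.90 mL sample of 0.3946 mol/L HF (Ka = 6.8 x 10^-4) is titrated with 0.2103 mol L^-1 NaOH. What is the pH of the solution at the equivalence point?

n(HF) = 0.3946 x 0.03690 = 0.01456 mol; V(NaOH) at equivalence = 0.01456/0.2103 = 0.06924 L.
At equivalence all the acid is converted to F-; total volume = 0.03690 + 0.06924 = 0.1061 L, so [F-] = 0.01456/0.1061 = 0.1372 M.
Kb = Kw/Ka = 1.0e-14 / 6.8 x 10^-4 = 1.47e-11.
[OH^-] = sqrt(Kb x [F-]) = sqrt(1.47e-11 x 0.1372) = 1.42e-6 M.
pOH = 5.85, so pH = 14.00 - 5.85 = 8.15.

8.15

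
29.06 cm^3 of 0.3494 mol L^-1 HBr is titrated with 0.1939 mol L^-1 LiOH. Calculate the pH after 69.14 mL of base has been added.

n(acid) = 0.3494 x 0.02906 = 0.01015 mol; n(LiOH) added = 0.1939 x 0.06914 = 0.01341 mol.
Base is in excess by 0.01341 - 0.01015 = 0.003253 mol in a total volume of 0.09820 L.
[OH^-] = 0.003253/0.09820 = 0.03312 M, so pOH = 1.48 and pH = 14.00 - 1.48 = 12.52.

12.52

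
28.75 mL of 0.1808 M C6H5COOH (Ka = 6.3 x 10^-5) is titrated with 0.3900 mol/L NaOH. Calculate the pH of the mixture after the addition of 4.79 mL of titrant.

3.95

Initial n(C6H5COOH) = 0.1808 x 0.02875 = 0.005198 mol.
n(NaOH) added = 0.3900 x 0.004790 = 0.001868 mol, converting that many moles of C6H5COOH to C6H5COO-.
Remaining n(C6H5COOH) = 0.003330 mol; n(C6H5COO-) = 0.001868 mol.
By Henderson-Hasselbalch, pH = pKa + log([A^-]/[HA]) = 4.20 + log(0.001868/0.003330) = 4.20 + (-0.25) = 3.95.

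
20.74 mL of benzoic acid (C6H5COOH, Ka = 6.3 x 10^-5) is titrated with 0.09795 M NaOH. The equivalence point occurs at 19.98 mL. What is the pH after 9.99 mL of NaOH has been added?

9.99 mL is exactly half the equivalence volume (19.98/2), i.e. the half-equivalence point.
There, n(HA) = n(A^-), so pH = pKa = -log(6.3 x 10^-5) = 4.20.

4.20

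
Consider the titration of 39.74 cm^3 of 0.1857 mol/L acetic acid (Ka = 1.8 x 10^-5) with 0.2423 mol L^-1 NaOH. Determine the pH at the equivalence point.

8.88

n(CH3COOH) = 0.1857 x 0.03974 = 0.007380 mol; V(NaOH) at equivalence = 0.007380/0.2423 = 0.03046 L.
At equivalence all the acid is converted to CH3COO-; total volume = 0.03974 + 0.03046 = 0.07020 L, so [CH3COO-] = 0.007380/0.07020 = 0.1051 M.
Kb = Kw/Ka = 1.0e-14 / 1.8 x 10^-5 = 5.56e-10.
[OH^-] = sqrt(Kb x [CH3COO-]) = sqrt(5.56e-10 x 0.1051) = 7.64e-6 M.
pOH = 5.12, so pH = 14.00 - 5.12 = 8.88.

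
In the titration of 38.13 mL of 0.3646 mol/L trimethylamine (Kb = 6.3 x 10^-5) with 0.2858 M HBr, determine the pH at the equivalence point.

5.30

n((CH3)3N) = 0.3646 x 0.03813 = 0.01390 mol; V(HBr) at equivalence = 0.01390/0.2858 = 0.04864 L.
At equivalence the base is fully converted to (CH3)3NH+; total volume = 0.08677 L, so [(CH3)3NH+] = 0.01390/0.08677 = 0.1602 M.
Ka((CH3)3NH+) = Kw/Kb = 1.0e-14 / 6.3 x 10^-5 = 1.59e-10.
[H^+] = sqrt(Ka x [(CH3)3NH+]) = sqrt(1.59e-10 x 0.1602) = 5.04e-6 M.
pH = -log(5.04e-6) = 5.30.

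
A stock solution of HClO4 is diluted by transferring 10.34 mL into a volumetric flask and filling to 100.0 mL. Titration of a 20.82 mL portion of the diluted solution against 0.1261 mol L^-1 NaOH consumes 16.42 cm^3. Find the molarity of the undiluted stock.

0.962 M

n(NaOH) = 0.1261 x 0.01642 = 0.002071 mol.
n(HClO4) in the aliquot = 0.002071 mol.
[diluted HClO4] = 0.002071 / 0.02082 = 0.09945 M.
Dilution factor = 100.0/10.34 = 9.671, so [stock] = 0.09945 x 9.671 = 0.962 M.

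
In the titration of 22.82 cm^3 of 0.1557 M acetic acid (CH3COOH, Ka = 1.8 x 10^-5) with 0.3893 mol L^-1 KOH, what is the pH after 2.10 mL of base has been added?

4.22

Initial n(CH3COOH) = 0.1557 x 0.02282 = 0.003553 mol.
n(KOH) added = 0.3893 x 0.002100 = 0.0008175 mol, converting that many moles of CH3COOH to CH3COO-.
Remaining n(CH3COOH) = 0.002736 mol; n(CH3COO-) = 0.0008175 mol.
By Henderson-Hasselbalch, pH = pKa + log([A^-]/[HA]) = 4.74 + log(0.0008175/0.002736) = 4.74 + (-0.52) = 4.22.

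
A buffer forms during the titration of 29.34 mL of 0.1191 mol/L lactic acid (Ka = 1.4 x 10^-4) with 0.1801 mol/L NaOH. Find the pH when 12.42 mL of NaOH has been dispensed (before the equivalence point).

4.10

Initial n(HC3H5O3) = 0.1191 x 0.02934 = 0.003494 mol.
n(NaOH) added = 0.1801 x 0.01242 = 0.002237 mol, converting that many moles of HC3H5O3 to C3H5O3-.
Remaining n(HC3H5O3) = 0.001258 mol; n(C3H5O3-) = 0.002237 mol.
By Henderson-Hasselbalch, pH = pKa + log([A^-]/[HA]) = 3.85 + log(0.002237/0.001258) = 3.85 + (+0.25) = 4.10.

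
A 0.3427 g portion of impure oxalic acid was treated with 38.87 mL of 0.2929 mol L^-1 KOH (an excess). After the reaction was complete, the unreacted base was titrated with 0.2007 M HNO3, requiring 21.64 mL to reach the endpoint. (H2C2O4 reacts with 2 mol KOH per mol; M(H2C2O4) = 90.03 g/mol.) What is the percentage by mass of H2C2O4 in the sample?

92.5%

Total n(KOH) added = 0.2929 x 0.03887 = 0.01139 mol.
n(HNO3) used = 0.2007 x 0.02164 = 0.004343 mol, which equals the excess n(KOH).
So n(KOH) consumed by the sample = 0.01139 - 0.004343 = 0.007042 mol.
n(H2C2O4) = 0.007042 / 2 = 0.003521 mol.
mass H2C2O4 = 0.003521 x 90.03 = 0.3170 g, so %H2C2O4 = 0.3170/0.3427 x 100 = 92.5%.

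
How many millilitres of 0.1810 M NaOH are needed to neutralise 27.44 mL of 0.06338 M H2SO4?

19.2 mL

n(H2SO4) = 0.06338 mol/L x 0.02744 L = 0.001739 mol.
The neutralisation is 1 H2SO4 : 2 NaOH, so n(NaOH) = 0.001739 x 2/1 = 0.003478 mol.
V(NaOH) = 0.003478 / 0.1810 = 0.01922 L = 19.2 mL.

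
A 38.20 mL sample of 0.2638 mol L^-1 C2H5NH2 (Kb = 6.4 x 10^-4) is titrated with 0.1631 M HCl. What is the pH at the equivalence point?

n(C2H5NH2) = 0.2638 x 0.03820 = 0.01008 mol; V(HCl) at equivalence = 0.01008/0.1631 = 0.06179 L.
At equivalence the base is fully converted to C2H5NH3+; total volume = 0.09999 L, so [C2H5NH3+] = 0.01008/0.09999 = 0.1008 M.
Ka(C2H5NH3+) = Kw/Kb = 1.0e-14 / 6.4 x 10^-4 = 1.56e-11.
[H^+] = sqrt(Ka x [C2H5NH3+]) = sqrt(1.56e-11 x 0.1008) = 1.25e-6 M.
pH = -log(1.25e-6) = 5.90.

5.90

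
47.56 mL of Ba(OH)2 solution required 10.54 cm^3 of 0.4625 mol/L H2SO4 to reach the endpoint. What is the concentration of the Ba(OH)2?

0.102 M

n(H2SO4) delivered = 0.4625 x 0.01054 = 0.004875 mol.
For a 1:1 reaction, n(Ba(OH)2) = 0.004875 mol.
[Ba(OH)2] = 0.004875 mol / 0.04756 L = 0.102 M.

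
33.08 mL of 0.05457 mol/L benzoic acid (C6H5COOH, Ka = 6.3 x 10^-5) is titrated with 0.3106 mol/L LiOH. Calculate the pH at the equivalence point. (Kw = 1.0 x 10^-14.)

n(C6H5COOH) = 0.05457 x 0.03308 = 0.001805 mol; V(LiOH) at equivalence = 0.001805/0.3106 = 0.005812 L.
At equivalence all the acid is converted to C6H5COO-; total volume = 0.03308 + 0.005812 = 0.03889 L, so [C6H5COO-] = 0.001805/0.03889 = 0.04642 M.
Kb = Kw/Ka = 1.0e-14 / 6.3 x 10^-5 = 1.59e-10.
[OH^-] = sqrt(Kb x [C6H5COO-]) = sqrt(1.59e-10 x 0.04642) = 2.71e-6 M.
pOH = 5.57, so pH = 14.00 - 5.57 = 8.43.

8.43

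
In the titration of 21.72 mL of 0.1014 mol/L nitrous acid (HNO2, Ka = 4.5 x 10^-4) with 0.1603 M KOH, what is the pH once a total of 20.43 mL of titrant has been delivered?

n(acid) = 0.1014 x 0.02172 = 0.002202 mol; n(KOH) added = 0.1603 x 0.02043 = 0.003275 mol.
Base is in excess by 0.003275 - 0.002202 = 0.001073 mol in a total volume of 0.04215 L.
[OH^-] = 0.001073/0.04215 = 0.02545 M, so pOH = 1.59 and pH = 14.00 - 1.59 = 12.41.

12.41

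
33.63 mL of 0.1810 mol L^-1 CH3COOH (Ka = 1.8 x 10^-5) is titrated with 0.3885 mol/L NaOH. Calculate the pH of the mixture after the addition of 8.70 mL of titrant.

Initial n(CH3COOH) = 0.1810 x 0.03363 = 0.006087 mol.
n(NaOH) added = 0.3885 x 0.008700 = 0.003380 mol, converting that many moles of CH3COOH to CH3COO-.
Remaining n(CH3COOH) = 0.002707 mol; n(CH3COO-) = 0.003380 mol.
By Henderson-Hasselbalch, pH = pKa + log([A^-]/[HA]) = 4.74 + log(0.003380/0.002707) = 4.74 + (+0.10) = 4.84.

4.84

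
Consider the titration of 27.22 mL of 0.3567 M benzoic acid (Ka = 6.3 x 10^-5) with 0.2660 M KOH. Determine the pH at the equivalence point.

n(C6H5COOH) = 0.3567 x 0.02722 = 0.009709 mol; V(KOH) at equivalence = 0.009709/0.2660 = 0.03650 L.
At equivalence all the acid is converted to C6H5COO-; total volume = 0.02722 + 0.03650 = 0.06372 L, so [C6H5COO-] = 0.009709/0.06372 = 0.1524 M.
Kb = Kw/Ka = 1.0e-14 / 6.3 x 10^-5 = 1.59e-10.
[OH^-] = sqrt(Kb x [C6H5COO-]) = sqrt(1.59e-10 x 0.1524) = 4.92e-6 M.
pOH = 5.31, so pH = 14.00 - 5.31 = 8.69.

8.69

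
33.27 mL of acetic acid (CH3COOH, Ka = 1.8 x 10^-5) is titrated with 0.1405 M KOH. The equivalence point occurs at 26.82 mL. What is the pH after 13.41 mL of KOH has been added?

13.41 mL is exactly half the equivalence volume (26.82/2), i.e. the half-equivalence point.
There, n(HA) = n(A^-), so pH = pKa = -log(1.8 x 10^-5) = 4.74.

4.74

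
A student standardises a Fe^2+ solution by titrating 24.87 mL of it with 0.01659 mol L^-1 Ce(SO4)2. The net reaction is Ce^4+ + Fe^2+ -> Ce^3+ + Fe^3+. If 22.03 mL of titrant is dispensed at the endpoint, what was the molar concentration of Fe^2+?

n(Ce(SO4)2) = 0.01659 x 0.02203 = 0.0003655 mol.
From the balanced equation, 1 mol Ce(SO4)2 reacts with 1 mol Fe^2+, so n(Fe^2+) = 0.0003655 x 1/1 = 0.0003655 mol.
[Fe^2+] = 0.0003655 / 0.02487 L = 0.0147 M.

0.0147 M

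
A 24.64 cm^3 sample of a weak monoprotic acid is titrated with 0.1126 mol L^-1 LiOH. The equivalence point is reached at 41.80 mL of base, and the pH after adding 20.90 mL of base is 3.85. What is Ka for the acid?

1.4 x 10^-4

20.90 mL is half of the equivalence volume, so this is the half-equivalence point where [HA] = [A^-].
At half-equivalence pH = pKa, so pKa = 3.85.
Ka = 10^(-3.85) = 1.4 x 10^-4.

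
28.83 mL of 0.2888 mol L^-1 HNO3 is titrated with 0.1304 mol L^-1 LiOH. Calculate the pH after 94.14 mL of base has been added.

n(acid) = 0.2888 x 0.02883 = 0.008326 mol; n(LiOH) added = 0.1304 x 0.09414 = 0.01228 mol.
Base is in excess by 0.01228 - 0.008326 = 0.003950 mol in a total volume of 0.1230 L.
[OH^-] = 0.003950/0.1230 = 0.03212 M, so pOH = 1.49 and pH = 14.00 - 1.49 = 12.51.

12.51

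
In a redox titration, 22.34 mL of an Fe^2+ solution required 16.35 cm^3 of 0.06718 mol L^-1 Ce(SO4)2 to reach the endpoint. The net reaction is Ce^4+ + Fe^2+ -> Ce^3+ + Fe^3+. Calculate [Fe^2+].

0.0492 M

n(Ce(SO4)2) = 0.06718 x 0.01635 = 0.001098 mol.
From the balanced equation, 1 mol Ce(SO4)2 reacts with 1 mol Fe^2+, so n(Fe^2+) = 0.001098 x 1/1 = 0.001098 mol.
[Fe^2+] = 0.001098 / 0.02234 L = 0.0492 M.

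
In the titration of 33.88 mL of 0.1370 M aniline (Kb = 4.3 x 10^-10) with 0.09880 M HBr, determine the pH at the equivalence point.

2.94

n(C6H5NH2) = 0.1370 x 0.03388 = 0.004642 mol; V(HBr) at equivalence = 0.004642/0.09880 = 0.04698 L.
At equivalence the base is fully converted to C6H5NH3+; total volume = 0.08086 L, so [C6H5NH3+] = 0.004642/0.08086 = 0.05740 M.
Ka(C6H5NH3+) = Kw/Kb = 1.0e-14 / 4.3 x 10^-10 = 2.33e-5.
[H^+] = sqrt(Ka x [C6H5NH3+]) = sqrt(2.33e-5 x 0.05740) = 0.00116 M.
pH = -log(0.00116) = 2.94.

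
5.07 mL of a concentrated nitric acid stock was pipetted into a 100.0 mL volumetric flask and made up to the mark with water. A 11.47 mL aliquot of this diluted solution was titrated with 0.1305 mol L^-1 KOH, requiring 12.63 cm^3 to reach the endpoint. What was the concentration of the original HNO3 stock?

2.83 M

n(KOH) = 0.1305 x 0.01263 = 0.001648 mol.
n(HNO3) in the aliquot = 0.001648 mol.
[diluted HNO3] = 0.001648 / 0.01147 = 0.1437 M.
Dilution factor = 100.0/5.070 = 19.72, so [stock] = 0.1437 x 19.72 = 2.83 M.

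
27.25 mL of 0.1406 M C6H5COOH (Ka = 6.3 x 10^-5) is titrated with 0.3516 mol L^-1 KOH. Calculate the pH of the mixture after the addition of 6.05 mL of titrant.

4.30

Initial n(C6H5COOH) = 0.1406 x 0.02725 = 0.003831 mol.
n(KOH) added = 0.3516 x 0.006050 = 0.002127 mol, converting that many moles of C6H5COOH to C6H5COO-.
Remaining n(C6H5COOH) = 0.001704 mol; n(C6H5COO-) = 0.002127 mol.
By Henderson-Hasselbalch, pH = pKa + log([A^-]/[HA]) = 4.20 + log(0.002127/0.001704) = 4.20 + (+0.10) = 4.30.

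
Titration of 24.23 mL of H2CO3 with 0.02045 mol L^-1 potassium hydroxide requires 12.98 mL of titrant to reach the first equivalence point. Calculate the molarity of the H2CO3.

0.0110 M

n(KOH) = 0.02045 x 0.01298 = 0.0002654 mol.
At the first equivalence point, 1 mol OH^- react per mol H2CO3, so n(H2CO3) = 0.0002654 / 1 = 0.0002654 mol.
[H2CO3] = 0.0002654 / 0.02423 L = 0.0110 M.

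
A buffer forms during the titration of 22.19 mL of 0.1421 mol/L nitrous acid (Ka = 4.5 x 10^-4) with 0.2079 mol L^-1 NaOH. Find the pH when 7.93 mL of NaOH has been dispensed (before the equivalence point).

3.39

Initial n(HNO2) = 0.1421 x 0.02219 = 0.003153 mol.
n(NaOH) added = 0.2079 x 0.007930 = 0.001649 mol, converting that many moles of HNO2 to NO2-.
Remaining n(HNO2) = 0.001505 mol; n(NO2-) = 0.001649 mol.
By Henderson-Hasselbalch, pH = pKa + log([A^-]/[HA]) = 3.35 + log(0.001649/0.001505) = 3.35 + (+0.04) = 3.39.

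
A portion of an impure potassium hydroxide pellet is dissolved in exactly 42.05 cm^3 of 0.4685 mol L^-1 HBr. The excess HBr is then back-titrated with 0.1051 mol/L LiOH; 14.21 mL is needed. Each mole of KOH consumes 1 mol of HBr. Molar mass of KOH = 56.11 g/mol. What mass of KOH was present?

Total n(HBr) added = 0.4685 x 0.04205 = 0.01970 mol.
n(LiOH) used = 0.1051 x 0.01421 = 0.001493 mol, which equals the excess n(HBr).
So n(HBr) consumed by the sample = 0.01970 - 0.001493 = 0.01821 mol.
n(KOH) = 0.01821 / 1 = 0.01821 mol.
mass = 0.01821 mol x 56.11 g/mol = 1.02 g.

1.02 g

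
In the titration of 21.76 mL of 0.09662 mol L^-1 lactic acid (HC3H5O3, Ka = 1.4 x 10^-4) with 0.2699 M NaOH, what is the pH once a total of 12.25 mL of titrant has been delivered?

12.55

n(acid) = 0.09662 x 0.02176 = 0.002102 mol; n(NaOH) added = 0.2699 x 0.01225 = 0.003306 mol.
Base is in excess by 0.003306 - 0.002102 = 0.001204 mol in a total volume of 0.03401 L.
[OH^-] = 0.001204/0.03401 = 0.03540 M, so pOH = 1.45 and pH = 14.00 - 1.45 = 12.55.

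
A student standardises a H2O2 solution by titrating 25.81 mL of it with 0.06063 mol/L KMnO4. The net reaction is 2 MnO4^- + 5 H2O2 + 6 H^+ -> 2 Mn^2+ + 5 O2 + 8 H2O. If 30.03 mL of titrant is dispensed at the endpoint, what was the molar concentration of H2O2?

n(KMnO4) = 0.06063 x 0.03003 = 0.001821 mol.
From the balanced equation, 2 mol KMnO4 reacts with 5 mol H2O2, so n(H2O2) = 0.001821 x 5/2 = 0.004552 mol.
[H2O2] = 0.004552 / 0.02581 L = 0.176 M.

0.176 M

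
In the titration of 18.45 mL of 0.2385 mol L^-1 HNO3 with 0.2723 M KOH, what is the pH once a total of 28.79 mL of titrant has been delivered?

n(acid) = 0.2385 x 0.01845 = 0.004400 mol; n(KOH) added = 0.2723 x 0.02879 = 0.007840 mol.
Base is in excess by 0.007840 - 0.004400 = 0.003439 mol in a total volume of 0.04724 L.
[OH^-] = 0.003439/0.04724 = 0.07280 M, so pOH = 1.14 and pH = 14.00 - 1.14 = 12.86.

12.86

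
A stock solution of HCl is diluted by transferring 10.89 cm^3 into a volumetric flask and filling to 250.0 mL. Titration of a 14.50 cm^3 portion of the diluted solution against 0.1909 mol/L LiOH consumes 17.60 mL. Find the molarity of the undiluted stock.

5.32 M

n(LiOH) = 0.1909 x 0.01760 = 0.003360 mol.
n(HCl) in the aliquot = 0.003360 mol.
[diluted HCl] = 0.003360 / 0.01450 = 0.2317 M.
Dilution factor = 250.0/10.89 = 22.96, so [stock] = 0.2317 x 22.96 = 5.32 M.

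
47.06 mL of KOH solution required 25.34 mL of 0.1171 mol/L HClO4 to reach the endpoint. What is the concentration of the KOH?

0.0631 M

n(HClO4) delivered = 0.1171 x 0.02534 = 0.002967 mol.
For a 1:1 reaction, n(KOH) = 0.002967 mol.
[KOH] = 0.002967 mol / 0.04706 L = 0.0631 M.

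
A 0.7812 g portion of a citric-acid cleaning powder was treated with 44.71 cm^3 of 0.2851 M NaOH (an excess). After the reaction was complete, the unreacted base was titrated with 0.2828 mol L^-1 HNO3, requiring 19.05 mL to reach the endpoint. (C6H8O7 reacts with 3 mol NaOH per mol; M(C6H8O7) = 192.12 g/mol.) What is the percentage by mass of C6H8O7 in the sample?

60.3%

Total n(NaOH) added = 0.2851 x 0.04471 = 0.01275 mol.
n(HNO3) used = 0.2828 x 0.01905 = 0.005387 mol, which equals the excess n(NaOH).
So n(NaOH) consumed by the sample = 0.01275 - 0.005387 = 0.007359 mol.
n(C6H8O7) = 0.007359 / 3 = 0.002453 mol.
mass C6H8O7 = 0.002453 x 192.12 = 0.4713 g, so %C6H8O7 = 0.4713/0.7812 x 100 = 60.3%.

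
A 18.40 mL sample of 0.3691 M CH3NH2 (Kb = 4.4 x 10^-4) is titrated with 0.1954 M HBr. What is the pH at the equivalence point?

5.77

n(CH3NH2) = 0.3691 x 0.01840 = 0.006791 mol; V(HBr) at equivalence = 0.006791/0.1954 = 0.03476 L.
At equivalence the base is fully converted to CH3NH3+; total volume = 0.05316 L, so [CH3NH3+] = 0.006791/0.05316 = 0.1278 M.
Ka(CH3NH3+) = Kw/Kb = 1.0e-14 / 4.4 x 10^-4 = 2.27e-11.
[H^+] = sqrt(Ka x [CH3NH3+]) = sqrt(2.27e-11 x 0.1278) = 1.70e-6 M.
pH = -log(1.70e-6) = 5.77.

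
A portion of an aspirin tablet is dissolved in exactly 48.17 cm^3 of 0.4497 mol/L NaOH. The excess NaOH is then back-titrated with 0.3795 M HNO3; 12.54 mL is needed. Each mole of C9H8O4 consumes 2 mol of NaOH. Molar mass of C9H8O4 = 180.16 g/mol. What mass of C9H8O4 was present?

1.52 g

Total n(NaOH) added = 0.4497 x 0.04817 = 0.02166 mol.
n(HNO3) used = 0.3795 x 0.01254 = 0.004759 mol, which equals the excess n(NaOH).
So n(NaOH) consumed by the sample = 0.02166 - 0.004759 = 0.01690 mol.
n(C9H8O4) = 0.01690 / 2 = 0.008452 mol.
mass = 0.008452 mol x 180.16 g/mol = 1.52 g.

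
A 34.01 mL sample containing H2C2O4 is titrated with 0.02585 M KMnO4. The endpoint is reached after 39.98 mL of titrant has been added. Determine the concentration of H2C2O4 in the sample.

0.0760 M

n(KMnO4) = 0.02585 x 0.03998 = 0.001033 mol.
From the balanced equation, 2 mol KMnO4 reacts with 5 mol H2C2O4, so n(H2C2O4) = 0.001033 x 5/2 = 0.002584 mol.
[H2C2O4] = 0.002584 / 0.03401 L = 0.0760 M.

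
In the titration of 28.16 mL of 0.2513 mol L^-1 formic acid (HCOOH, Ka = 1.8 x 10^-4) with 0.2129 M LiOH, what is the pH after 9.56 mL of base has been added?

3.35

Initial n(HCOOH) = 0.2513 x 0.02816 = 0.007077 mol.
n(LiOH) added = 0.2129 x 0.009560 = 0.002035 mol, converting that many moles of HCOOH to HCOO-.
Remaining n(HCOOH) = 0.005041 mol; n(HCOO-) = 0.002035 mol.
By Henderson-Hasselbalch, pH = pKa + log([A^-]/[HA]) = 3.74 + log(0.002035/0.005041) = 3.74 + (-0.39) = 3.35.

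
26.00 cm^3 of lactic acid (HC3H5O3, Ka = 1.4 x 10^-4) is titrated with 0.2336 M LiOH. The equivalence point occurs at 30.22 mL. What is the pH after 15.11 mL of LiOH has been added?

15.11 mL is exactly half the equivalence volume (30.22/2), i.e. the half-equivalence point.
There, n(HA) = n(A^-), so pH = pKa = -log(1.4 x 10^-4) = 3.85.

3.85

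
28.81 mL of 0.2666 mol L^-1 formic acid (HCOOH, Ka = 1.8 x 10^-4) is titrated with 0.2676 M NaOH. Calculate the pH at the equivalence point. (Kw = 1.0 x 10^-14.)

n(HCOOH) = 0.2666 x 0.02881 = 0.007681 mol; V(NaOH) at equivalence = 0.007681/0.2676 = 0.02870 L.
At equivalence all the acid is converted to HCOO-; total volume = 0.02881 + 0.02870 = 0.05751 L, so [HCOO-] = 0.007681/0.05751 = 0.1335 M.
Kb = Kw/Ka = 1.0e-14 / 1.8 x 10^-4 = 5.56e-11.
[OH^-] = sqrt(Kb x [HCOO-]) = sqrt(5.56e-11 x 0.1335) = 2.72e-6 M.
pOH = 5.56, so pH = 14.00 - 5.56 = 8.44.

8.44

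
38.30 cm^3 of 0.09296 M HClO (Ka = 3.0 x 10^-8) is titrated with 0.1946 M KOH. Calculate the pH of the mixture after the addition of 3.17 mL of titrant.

6.84

Initial n(HClO) = 0.09296 x 0.03830 = 0.003560 mol.
n(KOH) added = 0.1946 x 0.003170 = 0.0006169 mol, converting that many moles of HClO to ClO-.
Remaining n(HClO) = 0.002943 mol; n(ClO-) = 0.0006169 mol.
By Henderson-Hasselbalch, pH = pKa + log([A^-]/[HA]) = 7.52 + log(0.0006169/0.002943) = 7.52 + (-0.68) = 6.84.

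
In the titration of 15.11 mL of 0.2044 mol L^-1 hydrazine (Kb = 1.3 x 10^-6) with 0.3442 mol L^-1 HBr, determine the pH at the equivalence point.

n(N2H4) = 0.2044 x 0.01511 = 0.003088 mol; V(HBr) at equivalence = 0.003088/0.3442 = 0.008973 L.
At equivalence the base is fully converted to N2H5+; total volume = 0.02408 L, so [N2H5+] = 0.003088/0.02408 = 0.1282 M.
Ka(N2H5+) = Kw/Kb = 1.0e-14 / 1.3 x 10^-6 = 7.69e-9.
[H^+] = sqrt(Ka x [N2H5+]) = sqrt(7.69e-9 x 0.1282) = 3.14e-5 M.
pH = -log(3.14e-5) = 4.50.

4.50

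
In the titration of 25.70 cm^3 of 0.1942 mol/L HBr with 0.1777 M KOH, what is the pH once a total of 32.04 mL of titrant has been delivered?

12.09

n(acid) = 0.1942 x 0.02570 = 0.004991 mol; n(KOH) added = 0.1777 x 0.03204 = 0.005694 mol.
Base is in excess by 0.005694 - 0.004991 = 0.0007026 mol in a total volume of 0.05774 L.
[OH^-] = 0.0007026/0.05774 = 0.01217 M, so pOH = 1.91 and pH = 14.00 - 1.91 = 12.09.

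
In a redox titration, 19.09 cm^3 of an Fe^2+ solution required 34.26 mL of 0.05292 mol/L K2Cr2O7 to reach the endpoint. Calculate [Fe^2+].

n(K2Cr2O7) = 0.05292 x 0.03426 = 0.001813 mol.
From the balanced equation, 1 mol K2Cr2O7 reacts with 6 mol Fe^2+, so n(Fe^2+) = 0.001813 x 6/1 = 0.01088 mol.
[Fe^2+] = 0.01088 / 0.01909 L = 0.570 M.

0.570 M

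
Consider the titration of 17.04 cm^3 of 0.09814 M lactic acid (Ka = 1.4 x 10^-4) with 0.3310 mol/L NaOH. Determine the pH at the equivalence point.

8.37

n(HC3H5O3) = 0.09814 x 0.01704 = 0.001672 mol; V(NaOH) at equivalence = 0.001672/0.3310 = 0.005052 L.
At equivalence all the acid is converted to C3H5O3-; total volume = 0.01704 + 0.005052 = 0.02209 L, so [C3H5O3-] = 0.001672/0.02209 = 0.07570 M.
Kb = Kw/Ka = 1.0e-14 / 1.4 x 10^-4 = 7.14e-11.
[OH^-] = sqrt(Kb x [C3H5O3-]) = sqrt(7.14e-11 x 0.07570) = 2.33e-6 M.
pOH = 5.63, so pH = 14.00 - 5.63 = 8.37.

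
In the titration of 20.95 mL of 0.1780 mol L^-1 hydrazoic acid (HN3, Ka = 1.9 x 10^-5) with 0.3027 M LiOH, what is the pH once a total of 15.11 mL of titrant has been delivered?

12.37

n(acid) = 0.1780 x 0.02095 = 0.003729 mol; n(LiOH) added = 0.3027 x 0.01511 = 0.004574 mol.
Base is in excess by 0.004574 - 0.003729 = 0.0008447 mol in a total volume of 0.03606 L.
[OH^-] = 0.0008447/0.03606 = 0.02342 M, so pOH = 1.63 and pH = 14.00 - 1.63 = 12.37.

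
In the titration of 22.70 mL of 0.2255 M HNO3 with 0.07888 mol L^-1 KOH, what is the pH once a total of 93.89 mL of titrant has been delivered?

n(acid) = 0.2255 x 0.02270 = 0.005119 mol; n(KOH) added = 0.07888 x 0.09389 = 0.007406 mol.
Base is in excess by 0.007406 - 0.005119 = 0.002287 mol in a total volume of 0.1166 L.
[OH^-] = 0.002287/0.1166 = 0.01962 M, so pOH = 1.71 and pH = 14.00 - 1.71 = 12.29.

12.29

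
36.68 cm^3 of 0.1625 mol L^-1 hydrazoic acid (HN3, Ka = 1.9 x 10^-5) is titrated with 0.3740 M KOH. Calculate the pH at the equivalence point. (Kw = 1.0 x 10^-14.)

n(HN3) = 0.1625 x 0.03668 = 0.005961 mol; V(KOH) at equivalence = 0.005961/0.3740 = 0.01594 L.
At equivalence all the acid is converted to N3-; total volume = 0.03668 + 0.01594 = 0.05262 L, so [N3-] = 0.005961/0.05262 = 0.1133 M.
Kb = Kw/Ka = 1.0e-14 / 1.9 x 10^-5 = 5.26e-10.
[OH^-] = sqrt(Kb x [N3-]) = sqrt(5.26e-10 x 0.1133) = 7.72e-6 M.
pOH = 5.11, so pH = 14.00 - 5.11 = 8.89.

8.89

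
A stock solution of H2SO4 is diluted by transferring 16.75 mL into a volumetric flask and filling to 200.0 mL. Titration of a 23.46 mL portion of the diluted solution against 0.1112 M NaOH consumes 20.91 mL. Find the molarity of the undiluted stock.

n(NaOH) = 0.1112 x 0.02091 = 0.002325 mol.
n(H2SO4) in the aliquot = 0.002325 x 1/2 = 0.001163 mol.
[diluted H2SO4] = 0.001163 / 0.02346 = 0.04956 M.
Dilution factor = 200.0/16.75 = 11.94, so [stock] = 0.04956 x 11.94 = 0.592 M.

0.592 M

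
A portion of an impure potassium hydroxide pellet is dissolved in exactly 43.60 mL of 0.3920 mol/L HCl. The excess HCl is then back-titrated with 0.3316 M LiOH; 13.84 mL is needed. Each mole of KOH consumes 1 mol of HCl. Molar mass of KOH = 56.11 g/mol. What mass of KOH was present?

Total n(HCl) added = 0.3920 x 0.04360 = 0.01709 mol.
n(LiOH) used = 0.3316 x 0.01384 = 0.004589 mol, which equals the excess n(HCl).
So n(HCl) consumed by the sample = 0.01709 - 0.004589 = 0.01250 mol.
n(KOH) = 0.01250 / 1 = 0.01250 mol.
mass = 0.01250 mol x 56.11 g/mol = 0.701 g.

0.701 g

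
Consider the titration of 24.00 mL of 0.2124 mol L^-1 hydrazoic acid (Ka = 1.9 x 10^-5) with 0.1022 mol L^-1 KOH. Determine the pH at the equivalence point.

8.78

n(HN3) = 0.2124 x 0.02400 = 0.005098 mol; V(KOH) at equivalence = 0.005098/0.1022 = 0.04988 L.
At equivalence all the acid is converted to N3-; total volume = 0.02400 + 0.04988 = 0.07388 L, so [N3-] = 0.005098/0.07388 = 0.06900 M.
Kb = Kw/Ka = 1.0e-14 / 1.9 x 10^-5 = 5.26e-10.
[OH^-] = sqrt(Kb x [N3-]) = sqrt(5.26e-10 x 0.06900) = 6.03e-6 M.
pOH = 5.22, so pH = 14.00 - 5.22 = 8.78.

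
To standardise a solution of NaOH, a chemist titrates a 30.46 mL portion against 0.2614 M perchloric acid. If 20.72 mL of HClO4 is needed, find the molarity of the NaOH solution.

n(HClO4) delivered = 0.2614 x 0.02072 = 0.005416 mol.
For a 1:1 reaction, n(NaOH) = 0.005416 mol.
[NaOH] = 0.005416 mol / 0.03046 L = 0.178 M.

0.178 M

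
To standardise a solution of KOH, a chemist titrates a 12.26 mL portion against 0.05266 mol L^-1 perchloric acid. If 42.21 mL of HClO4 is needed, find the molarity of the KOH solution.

0.181 M

n(HClO4) delivered = 0.05266 x 0.04221 = 0.002223 mol.
For a 1:1 reaction, n(KOH) = 0.002223 mol.
[KOH] = 0.002223 mol / 0.01226 L = 0.181 M.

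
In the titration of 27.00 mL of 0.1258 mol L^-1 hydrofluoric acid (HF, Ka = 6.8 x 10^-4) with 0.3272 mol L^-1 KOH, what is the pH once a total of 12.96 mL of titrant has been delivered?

12.32

n(acid) = 0.1258 x 0.02700 = 0.003397 mol; n(KOH) added = 0.3272 x 0.01296 = 0.004241 mol.
Base is in excess by 0.004241 - 0.003397 = 0.0008439 mol in a total volume of 0.03996 L.
[OH^-] = 0.0008439/0.03996 = 0.02112 M, so pOH = 1.68 and pH = 14.00 - 1.68 = 12.32.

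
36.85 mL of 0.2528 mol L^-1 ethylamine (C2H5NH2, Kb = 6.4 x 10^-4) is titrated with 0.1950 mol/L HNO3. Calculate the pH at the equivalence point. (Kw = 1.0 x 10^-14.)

n(C2H5NH2) = 0.2528 x 0.03685 = 0.009316 mol; V(HNO3) at equivalence = 0.009316/0.1950 = 0.04777 L.
At equivalence the base is fully converted to C2H5NH3+; total volume = 0.08462 L, so [C2H5NH3+] = 0.009316/0.08462 = 0.1101 M.
Ka(C2H5NH3+) = Kw/Kb = 1.0e-14 / 6.4 x 10^-4 = 1.56e-11.
[H^+] = sqrt(Ka x [C2H5NH3+]) = sqrt(1.56e-11 x 0.1101) = 1.31e-6 M.
pH = -log(1.31e-6) = 5.88.

5.88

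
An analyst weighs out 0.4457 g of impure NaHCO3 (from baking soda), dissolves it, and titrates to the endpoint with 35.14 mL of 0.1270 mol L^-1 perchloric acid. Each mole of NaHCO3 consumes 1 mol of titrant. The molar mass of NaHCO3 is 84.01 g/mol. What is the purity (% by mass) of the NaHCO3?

n(HClO4) = 0.1270 x 0.03514 = 0.004463 mol.
n(NaHCO3) = 0.004463 / 1 = 0.004463 mol.
mass of NaHCO3 = 0.004463 x 84.01 = 0.3749 g.
% purity = 0.3749 / 0.4457 x 100 = 84.1%.

84.1%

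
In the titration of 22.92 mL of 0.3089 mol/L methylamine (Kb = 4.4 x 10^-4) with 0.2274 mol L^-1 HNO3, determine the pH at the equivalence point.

5.76

n(CH3NH2) = 0.3089 x 0.02292 = 0.007080 mol; V(HNO3) at equivalence = 0.007080/0.2274 = 0.03113 L.
At equivalence the base is fully converted to CH3NH3+; total volume = 0.05405 L, so [CH3NH3+] = 0.007080/0.05405 = 0.1310 M.
Ka(CH3NH3+) = Kw/Kb = 1.0e-14 / 4.4 x 10^-4 = 2.27e-11.
[H^+] = sqrt(Ka x [CH3NH3+]) = sqrt(2.27e-11 x 0.1310) = 1.73e-6 M.
pH = -log(1.73e-6) = 5.76.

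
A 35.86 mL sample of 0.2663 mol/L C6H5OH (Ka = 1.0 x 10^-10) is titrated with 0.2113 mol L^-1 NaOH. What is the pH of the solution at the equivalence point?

11.54

n(C6H5OH) = 0.2663 x 0.03586 = 0.009550 mol; V(NaOH) at equivalence = 0.009550/0.2113 = 0.04519 L.
At equivalence all the acid is converted to C6H5O-; total volume = 0.03586 + 0.04519 = 0.08105 L, so [C6H5O-] = 0.009550/0.08105 = 0.1178 M.
Kb = Kw/Ka = 1.0e-14 / 1.0 x 10^-10 = 0.000100.
[OH^-] = sqrt(Kb x [C6H5O-]) = sqrt(0.000100 x 0.1178) = 0.00343 M.
pOH = 2.46, so pH = 14.00 - 2.46 = 11.54.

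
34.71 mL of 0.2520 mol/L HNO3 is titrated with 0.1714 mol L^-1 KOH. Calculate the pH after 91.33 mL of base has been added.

n(acid) = 0.2520 x 0.03471 = 0.008747 mol; n(KOH) added = 0.1714 x 0.09133 = 0.01565 mol.
Base is in excess by 0.01565 - 0.008747 = 0.006907 mol in a total volume of 0.1260 L.
[OH^-] = 0.006907/0.1260 = 0.05480 M, so pOH = 1.26 and pH = 14.00 - 1.26 = 12.74.

12.74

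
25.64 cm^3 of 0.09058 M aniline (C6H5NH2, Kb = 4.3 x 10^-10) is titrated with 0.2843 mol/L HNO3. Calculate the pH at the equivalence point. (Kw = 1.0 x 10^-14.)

2.90

n(C6H5NH2) = 0.09058 x 0.02564 = 0.002322 mol; V(HNO3) at equivalence = 0.002322/0.2843 = 0.008169 L.
At equivalence the base is fully converted to C6H5NH3+; total volume = 0.03381 L, so [C6H5NH3+] = 0.002322/0.03381 = 0.06869 M.
Ka(C6H5NH3+) = Kw/Kb = 1.0e-14 / 4.3 x 10^-10 = 2.33e-5.
[H^+] = sqrt(Ka x [C6H5NH3+]) = sqrt(2.33e-5 x 0.06869) = 0.00126 M.
pH = -log(0.00126) = 2.90.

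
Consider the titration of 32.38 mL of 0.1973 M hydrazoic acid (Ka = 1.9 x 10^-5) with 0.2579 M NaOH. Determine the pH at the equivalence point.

8.88

n(HN3) = 0.1973 x 0.03238 = 0.006389 mol; V(NaOH) at equivalence = 0.006389/0.2579 = 0.02477 L.
At equivalence all the acid is converted to N3-; total volume = 0.03238 + 0.02477 = 0.05715 L, so [N3-] = 0.006389/0.05715 = 0.1118 M.
Kb = Kw/Ka = 1.0e-14 / 1.9 x 10^-5 = 5.26e-10.
[OH^-] = sqrt(Kb x [N3-]) = sqrt(5.26e-10 x 0.1118) = 7.67e-6 M.
pOH = 5.12, so pH = 14.00 - 5.12 = 8.88.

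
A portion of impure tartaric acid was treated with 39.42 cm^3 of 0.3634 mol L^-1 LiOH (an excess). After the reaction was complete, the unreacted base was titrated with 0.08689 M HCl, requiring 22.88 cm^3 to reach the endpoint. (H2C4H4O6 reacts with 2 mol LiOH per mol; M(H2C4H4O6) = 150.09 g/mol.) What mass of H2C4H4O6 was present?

0.926 g

Total n(LiOH) added = 0.3634 x 0.03942 = 0.01433 mol.
n(HCl) used = 0.08689 x 0.02288 = 0.001988 mol, which equals the excess n(LiOH).
So n(LiOH) consumed by the sample = 0.01433 - 0.001988 = 0.01234 mol.
n(H2C4H4O6) = 0.01234 / 2 = 0.006169 mol.
mass = 0.006169 mol x 150.09 g/mol = 0.926 g.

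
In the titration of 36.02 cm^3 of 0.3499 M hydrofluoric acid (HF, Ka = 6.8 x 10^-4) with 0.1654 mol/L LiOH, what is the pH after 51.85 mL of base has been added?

Initial n(HF) = 0.3499 x 0.03602 = 0.01260 mol.
n(LiOH) added = 0.1654 x 0.05185 = 0.008576 mol, converting that many moles of HF to F-.
Remaining n(HF) = 0.004027 mol; n(F-) = 0.008576 mol.
By Henderson-Hasselbalch, pH = pKa + log([A^-]/[HA]) = 3.17 + log(0.008576/0.004027) = 3.17 + (+0.33) = 3.50.

3.50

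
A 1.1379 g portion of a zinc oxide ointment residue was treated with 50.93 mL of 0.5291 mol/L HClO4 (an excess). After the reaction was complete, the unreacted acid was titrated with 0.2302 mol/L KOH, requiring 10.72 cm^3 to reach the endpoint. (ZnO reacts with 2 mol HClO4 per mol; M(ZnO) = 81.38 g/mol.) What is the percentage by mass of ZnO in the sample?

87.5%

Total n(HClO4) added = 0.5291 x 0.05093 = 0.02695 mol.
n(KOH) used = 0.2302 x 0.01072 = 0.002468 mol, which equals the excess n(HClO4).
So n(HClO4) consumed by the sample = 0.02695 - 0.002468 = 0.02448 mol.
n(ZnO) = 0.02448 / 2 = 0.01224 mol.
mass ZnO = 0.01224 x 81.38 = 0.9961 g, so %ZnO = 0.9961/1.1379 x 100 = 87.5%.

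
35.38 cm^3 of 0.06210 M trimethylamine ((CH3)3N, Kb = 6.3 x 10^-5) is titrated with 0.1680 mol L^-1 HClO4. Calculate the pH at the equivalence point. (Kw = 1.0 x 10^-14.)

5.57

n((CH3)3N) = 0.06210 x 0.03538 = 0.002197 mol; V(HClO4) at equivalence = 0.002197/0.1680 = 0.01308 L.
At equivalence the base is fully converted to (CH3)3NH+; total volume = 0.04846 L, so [(CH3)3NH+] = 0.002197/0.04846 = 0.04534 M.
Ka((CH3)3NH+) = Kw/Kb = 1.0e-14 / 6.3 x 10^-5 = 1.59e-10.
[H^+] = sqrt(Ka x [(CH3)3NH+]) = sqrt(1.59e-10 x 0.04534) = 2.68e-6 M.
pH = -log(2.68e-6) = 5.57.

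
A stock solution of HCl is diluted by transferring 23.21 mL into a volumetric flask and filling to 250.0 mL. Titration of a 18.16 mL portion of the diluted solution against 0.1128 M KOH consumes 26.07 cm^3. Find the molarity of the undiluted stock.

n(KOH) = 0.1128 x 0.02607 = 0.002941 mol.
n(HCl) in the aliquot = 0.002941 mol.
[diluted HCl] = 0.002941 / 0.01816 = 0.1619 M.
Dilution factor = 250.0/23.21 = 10.77, so [stock] = 0.1619 x 10.77 = 1.74 M.

1.74 M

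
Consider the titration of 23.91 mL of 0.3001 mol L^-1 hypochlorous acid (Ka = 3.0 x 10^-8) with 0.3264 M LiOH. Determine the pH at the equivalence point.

n(HClO) = 0.3001 x 0.02391 = 0.007175 mol; V(LiOH) at equivalence = 0.007175/0.3264 = 0.02198 L.
At equivalence all the acid is converted to ClO-; total volume = 0.02391 + 0.02198 = 0.04589 L, so [ClO-] = 0.007175/0.04589 = 0.1563 M.
Kb = Kw/Ka = 1.0e-14 / 3.0 x 10^-8 = 3.33e-7.
[OH^-] = sqrt(Kb x [ClO-]) = sqrt(3.33e-7 x 0.1563) = 0.000228 M.
pOH = 3.64, so pH = 14.00 - 3.64 = 10.36.

10.36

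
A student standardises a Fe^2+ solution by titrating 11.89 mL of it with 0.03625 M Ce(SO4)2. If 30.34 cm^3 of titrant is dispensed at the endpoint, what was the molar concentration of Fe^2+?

n(Ce(SO4)2) = 0.03625 x 0.03034 = 0.001100 mol.
From the balanced equation, 1 mol Ce(SO4)2 reacts with 1 mol Fe^2+, so n(Fe^2+) = 0.001100 x 1/1 = 0.001100 mol.
[Fe^2+] = 0.001100 / 0.01189 L = 0.0925 M.

0.0925 M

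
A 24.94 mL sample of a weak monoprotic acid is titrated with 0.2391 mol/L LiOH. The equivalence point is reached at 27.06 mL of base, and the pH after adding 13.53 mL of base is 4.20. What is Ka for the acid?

6.3 x 10^-5

13.53 mL is half of the equivalence volume, so this is the half-equivalence point where [HA] = [A^-].
At half-equivalence pH = pKa, so pKa = 4.20.
Ka = 10^(-4.20) = 6.3 x 10^-5.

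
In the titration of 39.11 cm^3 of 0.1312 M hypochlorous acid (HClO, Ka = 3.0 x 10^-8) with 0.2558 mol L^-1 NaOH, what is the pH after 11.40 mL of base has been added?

7.64

Initial n(HClO) = 0.1312 x 0.03911 = 0.005131 mol.
n(NaOH) added = 0.2558 x 0.01140 = 0.002916 mol, converting that many moles of HClO to ClO-.
Remaining n(HClO) = 0.002215 mol; n(ClO-) = 0.002916 mol.
By Henderson-Hasselbalch, pH = pKa + log([A^-]/[HA]) = 7.52 + log(0.002916/0.002215) = 7.52 + (+0.12) = 7.64.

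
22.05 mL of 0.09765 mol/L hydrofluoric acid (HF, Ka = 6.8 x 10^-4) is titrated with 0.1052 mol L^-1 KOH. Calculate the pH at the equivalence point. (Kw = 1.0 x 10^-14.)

n(HF) = 0.09765 x 0.02205 = 0.002153 mol; V(KOH) at equivalence = 0.002153/0.1052 = 0.02047 L.
At equivalence all the acid is converted to F-; total volume = 0.02205 + 0.02047 = 0.04252 L, so [F-] = 0.002153/0.04252 = 0.05064 M.
Kb = Kw/Ka = 1.0e-14 / 6.8 x 10^-4 = 1.47e-11.
[OH^-] = sqrt(Kb x [F-]) = sqrt(1.47e-11 x 0.05064) = 8.63e-7 M.
pOH = 6.06, so pH = 14.00 - 6.06 = 7.94.

7.94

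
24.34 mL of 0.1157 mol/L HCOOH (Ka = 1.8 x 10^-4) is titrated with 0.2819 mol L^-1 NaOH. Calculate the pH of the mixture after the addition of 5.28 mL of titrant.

Initial n(HCOOH) = 0.1157 x 0.02434 = 0.002816 mol.
n(NaOH) added = 0.2819 x 0.005280 = 0.001488 mol, converting that many moles of HCOOH to HCOO-.
Remaining n(HCOOH) = 0.001328 mol; n(HCOO-) = 0.001488 mol.
By Henderson-Hasselbalch, pH = pKa + log([A^-]/[HA]) = 3.74 + log(0.001488/0.001328) = 3.74 + (+0.05) = 3.79.

3.79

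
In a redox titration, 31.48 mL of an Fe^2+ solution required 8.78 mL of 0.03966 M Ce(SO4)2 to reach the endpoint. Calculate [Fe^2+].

n(Ce(SO4)2) = 0.03966 x 0.008780 = 0.0003482 mol.
From the balanced equation, 1 mol Ce(SO4)2 reacts with 1 mol Fe^2+, so n(Fe^2+) = 0.0003482 x 1/1 = 0.0003482 mol.
[Fe^2+] = 0.0003482 / 0.03148 L = 0.0111 M.

0.0111 M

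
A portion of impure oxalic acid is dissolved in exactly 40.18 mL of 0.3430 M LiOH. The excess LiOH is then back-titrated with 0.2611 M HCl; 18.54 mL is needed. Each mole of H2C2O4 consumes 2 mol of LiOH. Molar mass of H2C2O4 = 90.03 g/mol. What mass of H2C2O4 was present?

0.402 g

Total n(LiOH) added = 0.3430 x 0.04018 = 0.01378 mol.
n(HCl) used = 0.2611 x 0.01854 = 0.004841 mol, which equals the excess n(LiOH).
So n(LiOH) consumed by the sample = 0.01378 - 0.004841 = 0.008941 mol.
n(H2C2O4) = 0.008941 / 2 = 0.004470 mol.
mass = 0.004470 mol x 90.03 g/mol = 0.402 g.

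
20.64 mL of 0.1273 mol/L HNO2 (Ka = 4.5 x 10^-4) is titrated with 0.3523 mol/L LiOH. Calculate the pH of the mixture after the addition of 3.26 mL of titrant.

3.24

Initial n(HNO2) = 0.1273 x 0.02064 = 0.002627 mol.
n(LiOH) added = 0.3523 x 0.003260 = 0.001148 mol, converting that many moles of HNO2 to NO2-.
Remaining n(HNO2) = 0.001479 mol; n(NO2-) = 0.001148 mol.
By Henderson-Hasselbalch, pH = pKa + log([A^-]/[HA]) = 3.35 + log(0.001148/0.001479) = 3.35 + (-0.11) = 3.24.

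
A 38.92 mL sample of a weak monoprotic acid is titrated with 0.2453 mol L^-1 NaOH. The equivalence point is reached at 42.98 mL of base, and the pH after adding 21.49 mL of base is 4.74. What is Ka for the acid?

21.49 mL is half of the equivalence volume, so this is the half-equivalence point where [HA] = [A^-].
At half-equivalence pH = pKa, so pKa = 4.74.
Ka = 10^(-4.74) = 1.8 x 10^-5.

1.8 x 10^-5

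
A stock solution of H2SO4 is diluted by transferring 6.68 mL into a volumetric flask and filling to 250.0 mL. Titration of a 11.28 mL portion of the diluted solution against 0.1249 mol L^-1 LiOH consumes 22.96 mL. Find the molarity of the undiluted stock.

4.76 M

n(LiOH) = 0.1249 x 0.02296 = 0.002868 mol.
n(H2SO4) in the aliquot = 0.002868 x 1/2 = 0.001434 mol.
[diluted H2SO4] = 0.001434 / 0.01128 = 0.1271 M.
Dilution factor = 250.0/6.680 = 37.43, so [stock] = 0.1271 x 37.43 = 4.76 M.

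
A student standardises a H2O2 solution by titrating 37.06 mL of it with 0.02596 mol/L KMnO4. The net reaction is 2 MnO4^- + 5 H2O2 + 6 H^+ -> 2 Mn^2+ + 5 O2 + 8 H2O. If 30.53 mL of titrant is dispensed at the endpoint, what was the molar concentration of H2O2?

n(KMnO4) = 0.02596 x 0.03053 = 0.0007926 mol.
From the balanced equation, 2 mol KMnO4 reacts with 5 mol H2O2, so n(H2O2) = 0.0007926 x 5/2 = 0.001981 mol.
[H2O2] = 0.001981 / 0.03706 L = 0.0535 M.

0.0535 M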